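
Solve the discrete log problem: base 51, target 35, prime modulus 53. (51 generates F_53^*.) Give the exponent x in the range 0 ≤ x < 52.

35

Baby-step giant-step with m = ceil(sqrt(52)) = 8.
Baby table (51^j mod 53 for j=0..7):
  0:1  1:51  2:4  3:45  4:16  5:21  6:11  7:31
Giant step factor: 51^(-8) ≡ 47 (mod 53).
Scan 35·47^i mod 53 for i = 0, 1, …:
  i=0: 35   i=1: 2   i=2: 41   i=3: 19
  i=4: 45
Match at i=4, j=3: x = 4·8 + 3 = 35.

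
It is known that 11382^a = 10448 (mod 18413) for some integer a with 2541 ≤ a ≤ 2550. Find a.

Compute 11382^2541 mod 18413 = 15832, then multiply by 11382 repeatedly:
  11382^2541=15832  11382^2542=10206  11382^2543=15488  11382^2544=16767  11382^2545=9662
  11382^2546=10448
Found 10448 at exponent 2546.

2546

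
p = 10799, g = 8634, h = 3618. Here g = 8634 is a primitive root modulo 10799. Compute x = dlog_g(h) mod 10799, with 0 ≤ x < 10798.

602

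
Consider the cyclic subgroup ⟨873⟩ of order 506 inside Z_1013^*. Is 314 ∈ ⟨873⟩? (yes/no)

314 ∈ ⟨873⟩ iff 314^506 ≡ 1 (mod 1013), since |⟨873⟩| = 506.
314^506 mod 1013 = 1012.
Since 1012 ≠ 1, 314 does not lie in the subgroup.

no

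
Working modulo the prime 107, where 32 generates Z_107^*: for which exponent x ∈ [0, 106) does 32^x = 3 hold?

14

Baby-step giant-step with m = ceil(sqrt(106)) = 11.
Baby table (32^j mod 107 for j=0..10):
  0:1  1:32  2:61  3:26  4:83  5:88  6:34  7:18
  8:41  9:28  10:40
Giant step factor: 32^(-11) ≡ 80 (mod 107).
Scan 3·80^i mod 107 for i = 0, 1, …:
  i=0: 3   i=1: 26
Match at i=1, j=3: x = 1·11 + 3 = 14.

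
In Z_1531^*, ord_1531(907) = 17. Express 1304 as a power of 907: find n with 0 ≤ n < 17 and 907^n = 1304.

14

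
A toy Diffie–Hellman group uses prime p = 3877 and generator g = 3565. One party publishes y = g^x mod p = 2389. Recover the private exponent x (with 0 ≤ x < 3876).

310

Baby-step giant-step with m = ceil(sqrt(3876)) = 63.
Baby table (3565^j mod 3877 for j=0..62):
  0:1  1:3565  2:419  3:1090  4:1096  5:3101  6:1738  7:524
  8:3223  9:2444  10:1241  11:508  12:461  13:3494  14:3186  15:2357
  16:1246  17:2825  18:2556  19:1190  20:912  21:2354  22:2182  23:1568
  24:3163  25:1779  26:3240  27:1017  28:610  29:3530  30:3585  31:1933
  32:1716  33:3511  34:1759  35:1726  36:391  37:2072  38:995  39:3597
  40:2066  41:2867  42:1083  43:3280  44:168  45:1862  46:606  47:901
  48:1909  49:1450  50:1209  51:2738  52:2561  53:3507  54:3007  55:50
  56:3785  57:1565  58:222  59:522  60:3847  61:1606  62:2938
Giant step factor: 3565^(-63) ≡ 1531 (mod 3877).
Scan 2389·1531^i mod 3877 for i = 0, 1, …:
  i=0: 2389   i=1: 1548   i=2: 1141   i=3: 2221
  i=4: 222
Match at i=4, j=58: x = 4·63 + 58 = 310.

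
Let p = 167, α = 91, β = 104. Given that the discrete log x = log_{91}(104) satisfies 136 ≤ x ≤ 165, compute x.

Compute 91^136 mod 167 = 133, then multiply by 91 repeatedly:
  91^136=133  91^137=79  91^138=8  91^139=60  91^140=116
  91^141=35  91^142=12  91^143=90  91^144=7  91^145=136
  91^146=18  91^147=135  91^148=94  91^149=37  91^150=27
  91^151=119  91^152=141  91^153=139  91^154=124  91^155=95
  91^156=128  91^157=125  91^158=19  91^159=59  91^160=25
  91^161=104
Found 104 at exponent 161.

161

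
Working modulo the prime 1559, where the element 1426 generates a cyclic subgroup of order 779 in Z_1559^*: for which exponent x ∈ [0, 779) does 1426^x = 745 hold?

Baby-step giant-step with m = ceil(sqrt(779)) = 28.
Baby table (1426^j mod 1559 for j=0..27):
  0:1  1:1426  2:540  3:1453  4:67  5:443  6:323  7:693
  8:1371  9:60  10:1374  11:1220  12:1435  13:902  14:77  15:672
  16:1046  17:1192  18:482  19:1372  20:1486  21:355  22:1114  23:1502
  24:1345  25:400  26:1365  27:858
Giant step factor: 1426^(-28) ≡ 325 (mod 1559).
Scan 745·325^i mod 1559 for i = 0, 1, …:
  i=0: 745   i=1: 480   i=2: 100   i=3: 1320
  i=4: 275   i=5: 512   i=6: 1146   i=7: 1408
  i=8: 813   i=9: 754   i=10: 287   i=11: 1294
  i=12: 1179   i=13: 1220
Match at i=13, j=11: x = 13·28 + 11 = 375.

375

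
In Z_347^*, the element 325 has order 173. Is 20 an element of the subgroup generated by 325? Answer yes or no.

no

20 ∈ ⟨325⟩ iff 20^173 ≡ 1 (mod 347), since |⟨325⟩| = 173.
20^173 mod 347 = 346.
Since 346 ≠ 1, 20 does not lie in the subgroup.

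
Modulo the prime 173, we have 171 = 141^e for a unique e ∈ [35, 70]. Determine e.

Compute 141^35 mod 173 = 165, then multiply by 141 repeatedly:
  141^35=165  141^36=83  141^37=112  141^38=49  141^39=162
  141^40=6  141^41=154  141^42=89  141^43=93  141^44=138
  141^45=82  141^46=144  141^47=63  141^48=60  141^49=156
  141^50=25  141^51=65  141^52=169  141^53=128  141^54=56
  141^55=111  141^56=81  141^57=3  141^58=77  141^59=131
  141^60=133  141^61=69  141^62=41  141^63=72  141^64=118
  141^65=30  141^66=78  141^67=99  141^68=119  141^69=171
Found 171 at exponent 69.

69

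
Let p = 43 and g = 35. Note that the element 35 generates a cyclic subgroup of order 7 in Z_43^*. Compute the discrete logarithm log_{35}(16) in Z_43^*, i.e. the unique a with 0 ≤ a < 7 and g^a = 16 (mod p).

6

Successive powers of 35 modulo 43:
  35^0=1  35^1=35  35^2=21  35^3=4  35^4=11  35^5=41
  35^6=16
So 35^6 ≡ 16 (mod 43), giving a = 6.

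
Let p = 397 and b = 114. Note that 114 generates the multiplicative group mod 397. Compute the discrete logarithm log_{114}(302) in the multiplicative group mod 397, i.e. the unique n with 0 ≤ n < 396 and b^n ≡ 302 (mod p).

Baby-step giant-step with m = ceil(sqrt(396)) = 20.
Baby table (114^j mod 397 for j=0..19):
  0:1  1:114  2:292  3:337  4:306  5:345  6:27  7:299
  8:341  9:365  10:322  11:184  12:332  13:133  14:76  15:327
  16:357  17:204  18:230  19:18
Giant step factor: 114^(-20) ≡ 160 (mod 397).
Scan 302·160^i mod 397 for i = 0, 1, …:
  i=0: 302   i=1: 283   i=2: 22   i=3: 344
  i=4: 254   i=5: 146   i=6: 334   i=7: 242
  i=8: 211   i=9: 15   i=10: 18
Match at i=10, j=19: n = 10·20 + 19 = 219.

219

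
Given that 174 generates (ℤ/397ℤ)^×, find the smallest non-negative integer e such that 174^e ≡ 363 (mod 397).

66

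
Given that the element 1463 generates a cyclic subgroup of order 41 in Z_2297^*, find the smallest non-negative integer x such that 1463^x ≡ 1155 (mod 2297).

Successive powers of 1463 modulo 2297:
  1463^0=1  1463^1=1463  1463^2=1862  1463^3=2161  1463^4=871  1463^5=1735
  1463^6=120  1463^7=988  1463^8=631  1463^9=2056  1463^10=1155
So 1463^10 ≡ 1155 (mod 2297), giving x = 10.

10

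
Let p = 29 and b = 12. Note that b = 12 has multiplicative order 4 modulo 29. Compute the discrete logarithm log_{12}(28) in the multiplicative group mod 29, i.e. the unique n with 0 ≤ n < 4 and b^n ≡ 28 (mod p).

Successive powers of 12 modulo 29:
  12^0=1  12^1=12  12^2=28
So 12^2 ≡ 28 (mod 29), giving n = 2.

2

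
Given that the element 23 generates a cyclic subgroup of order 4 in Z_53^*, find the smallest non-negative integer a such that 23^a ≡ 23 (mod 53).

Successive powers of 23 modulo 53:
  23^0=1  23^1=23
So 23^1 ≡ 23 (mod 53), giving a = 1.

1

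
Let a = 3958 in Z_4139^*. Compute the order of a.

The order of 3958 must divide p − 1 = 4138 = 2 · 2069.
Divisors: 1, 2, 2069, 4138.
Check each in increasing order: 3958^1 ≡ 3958;  3958^2 ≡ 3788;  3958^2069 ≡ 1.
Smallest exponent giving 1 is 2069.

2069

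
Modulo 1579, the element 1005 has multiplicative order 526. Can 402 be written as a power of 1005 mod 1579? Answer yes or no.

no

402 ∈ ⟨1005⟩ iff 402^526 ≡ 1 (mod 1579), since |⟨1005⟩| = 526.
402^526 mod 1579 = 639.
Since 639 ≠ 1, 402 does not lie in the subgroup.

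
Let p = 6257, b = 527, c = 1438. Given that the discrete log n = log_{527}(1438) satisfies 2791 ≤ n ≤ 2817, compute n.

2817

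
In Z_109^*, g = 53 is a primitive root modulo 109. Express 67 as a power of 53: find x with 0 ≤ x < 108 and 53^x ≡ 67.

35

Baby-step giant-step with m = ceil(sqrt(108)) = 11.
Baby table (53^j mod 109 for j=0..10):
  0:1  1:53  2:84  3:92  4:80  5:98  6:71  7:57
  8:78  9:101  10:12
Giant step factor: 53^(-11) ≡ 6 (mod 109).
Scan 67·6^i mod 109 for i = 0, 1, …:
  i=0: 67   i=1: 75   i=2: 14   i=3: 84
Match at i=3, j=2: x = 3·11 + 2 = 35.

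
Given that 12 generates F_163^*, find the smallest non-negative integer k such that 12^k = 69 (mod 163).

86

Baby-step giant-step with m = ceil(sqrt(162)) = 13.
Baby table (12^j mod 163 for j=0..12):
  0:1  1:12  2:144  3:98  4:35  5:94  6:150  7:7
  8:84  9:30  10:34  11:82  12:6
Giant step factor: 12^(-13) ≡ 120 (mod 163).
Scan 69·120^i mod 163 for i = 0, 1, …:
  i=0: 69   i=1: 130   i=2: 115   i=3: 108
  i=4: 83   i=5: 17   i=6: 84
Match at i=6, j=8: k = 6·13 + 8 = 86.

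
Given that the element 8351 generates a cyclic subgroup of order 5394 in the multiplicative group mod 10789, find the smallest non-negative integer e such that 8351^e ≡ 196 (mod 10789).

3793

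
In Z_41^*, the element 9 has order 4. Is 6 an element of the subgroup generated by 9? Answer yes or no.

no

6 ∈ ⟨9⟩ iff 6^4 ≡ 1 (mod 41), since |⟨9⟩| = 4.
6^4 mod 41 = 25.
Since 25 ≠ 1, 6 does not lie in the subgroup.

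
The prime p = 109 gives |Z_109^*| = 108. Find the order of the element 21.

27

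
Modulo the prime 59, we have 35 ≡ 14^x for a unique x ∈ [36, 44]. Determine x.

44

Compute 14^36 mod 59 = 26, then multiply by 14 repeatedly:
  14^36=26  14^37=10  14^38=22  14^39=13  14^40=5
  14^41=11  14^42=36  14^43=32  14^44=35
Found 35 at exponent 44.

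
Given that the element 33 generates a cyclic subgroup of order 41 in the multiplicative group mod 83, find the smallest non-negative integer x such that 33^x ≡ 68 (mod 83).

Successive powers of 33 modulo 83:
  33^0=1  33^1=33  33^2=10  33^3=81  33^4=17  33^5=63
  33^6=4  33^7=49  33^8=40  33^9=75  33^10=68
So 33^10 ≡ 68 (mod 83), giving x = 10.

10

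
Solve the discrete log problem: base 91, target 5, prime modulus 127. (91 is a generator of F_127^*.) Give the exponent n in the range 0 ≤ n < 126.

Baby-step giant-step with m = ceil(sqrt(126)) = 12.
Baby table (91^j mod 127 for j=0..11):
  0:1  1:91  2:26  3:80  4:41  5:48  6:50  7:105
  8:30  9:63  10:18  11:114
Giant step factor: 91^(-12) ≡ 73 (mod 127).
Scan 5·73^i mod 127 for i = 0, 1, …:
  i=0: 5   i=1: 111   i=2: 102   i=3: 80
Match at i=3, j=3: n = 3·12 + 3 = 39.

39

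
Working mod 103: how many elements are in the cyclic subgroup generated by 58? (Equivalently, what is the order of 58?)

51

The order of 58 must divide p − 1 = 102 = 2 · 3 · 17.
Divisors: 1, 2, 3, 6, 17, 34, 51, 102.
Check each in increasing order: 58^1 ≡ 58;  58^2 ≡ 68;  58^3 ≡ 30;  58^6 ≡ 76;  58^17 ≡ 46;  58^34 ≡ 56;  58^51 ≡ 1.
Smallest exponent giving 1 is 51.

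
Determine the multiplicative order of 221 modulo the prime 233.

8

The order of 221 must divide p − 1 = 232 = 2^3 · 29.
Divisors: 1, 2, 4, 8, 29, 58, 116, 232.
Check each in increasing order: 221^1 ≡ 221;  221^2 ≡ 144;  221^4 ≡ 232;  221^8 ≡ 1.
Smallest exponent giving 1 is 8.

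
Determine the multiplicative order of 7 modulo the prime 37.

9

The order of 7 must divide p − 1 = 36 = 2^2 · 3^2.
Divisors: 1, 2, 3, 4, 6, 9, 12, 18, 36.
Check each in increasing order: 7^1 ≡ 7;  7^2 ≡ 12;  7^3 ≡ 10;  7^4 ≡ 33;  7^6 ≡ 26;  7^9 ≡ 1.
Smallest exponent giving 1 is 9.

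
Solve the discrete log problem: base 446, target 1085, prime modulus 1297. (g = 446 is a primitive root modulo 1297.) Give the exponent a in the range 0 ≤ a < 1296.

288

Baby-step giant-step with m = ceil(sqrt(1296)) = 36.
Baby table (446^j mod 1297 for j=0..35):
  0:1  1:446  2:475  3:439  4:1244  5:1005  6:765  7:79
  8:215  9:1209  10:959  11:1001  12:278  13:773  14:1053  15:124
  16:830  17:535  18:1259  19:1210  20:108  21:179  22:717  23:720
  24:761  25:889  26:909  27:750  28:1171  29:872  30:1109  31:457
  32:193  33:476  34:885  35:422
Giant step factor: 446^(-36) ≡ 150 (mod 1297).
Scan 1085·150^i mod 1297 for i = 0, 1, …:
  i=0: 1085   i=1: 625   i=2: 366   i=3: 426
  i=4: 347   i=5: 170   i=6: 857   i=7: 147
  i=8: 1
Match at i=8, j=0: a = 8·36 + 0 = 288.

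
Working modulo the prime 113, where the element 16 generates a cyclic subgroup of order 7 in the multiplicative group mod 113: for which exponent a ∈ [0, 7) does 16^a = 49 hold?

Successive powers of 16 modulo 113:
  16^0=1  16^1=16  16^2=30  16^3=28  16^4=109  16^5=49
So 16^5 ≡ 49 (mod 113), giving a = 5.

5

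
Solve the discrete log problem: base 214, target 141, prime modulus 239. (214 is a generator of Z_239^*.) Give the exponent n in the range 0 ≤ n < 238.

221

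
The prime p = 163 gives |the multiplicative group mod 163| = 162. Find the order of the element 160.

The order of 160 must divide p − 1 = 162 = 2 · 3^4.
Divisors: 1, 2, 3, 6, 9, 18, 27, 54, 81, 162.
Check each in increasing order: 160^1 ≡ 160;  160^2 ≡ 9;  160^3 ≡ 136;  160^6 ≡ 77;  160^9 ≡ 40;  160^18 ≡ 133;  160^27 ≡ 104;  160^54 ≡ 58;  160^81 ≡ 1.
Smallest exponent giving 1 is 81.

81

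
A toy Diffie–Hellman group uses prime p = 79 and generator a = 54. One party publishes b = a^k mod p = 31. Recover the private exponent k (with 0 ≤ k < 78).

Baby-step giant-step with m = ceil(sqrt(78)) = 9.
Baby table (54^j mod 79 for j=0..8):
  0:1  1:54  2:72  3:17  4:49  5:39  6:52  7:43
  8:31
Giant step factor: 54^(-9) ≡ 58 (mod 79).
Scan 31·58^i mod 79 for i = 0, 1, …:
  i=0: 31
Match at i=0, j=8: k = 0·9 + 8 = 8.

8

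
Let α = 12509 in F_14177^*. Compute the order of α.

The order of 12509 must divide p − 1 = 14176 = 2^5 · 443.
Divisors: 1, 2, 4, 8, 16, 32, 443, 886, 1772, 3544, 7088, 14176.
Check each in increasing order: 12509^1 ≡ 12509;  12509^2 ≡ 3532;  12509^4 ≡ 13441;  12509^8 ≡ 2970;  12509^16 ≡ 2806;  12509^32 ≡ 5401;  12509^443 ≡ 3542;  12509^886 ≡ 13296;  12509^1772 ≡ 10603;  12509^3544 ≡ 14176;  12509^7088 ≡ 1.
Smallest exponent giving 1 is 7088.

7088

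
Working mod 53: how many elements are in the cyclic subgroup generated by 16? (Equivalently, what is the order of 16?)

13

The order of 16 must divide p − 1 = 52 = 2^2 · 13.
Divisors: 1, 2, 4, 13, 26, 52.
Check each in increasing order: 16^1 ≡ 16;  16^2 ≡ 44;  16^4 ≡ 28;  16^13 ≡ 1.
Smallest exponent giving 1 is 13.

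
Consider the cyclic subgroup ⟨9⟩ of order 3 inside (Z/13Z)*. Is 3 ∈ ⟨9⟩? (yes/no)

yes

3 ∈ ⟨9⟩ iff 3^3 ≡ 1 (mod 13), since |⟨9⟩| = 3.
3^3 mod 13 = 1.
Since 1 = 1, 3 lies in the subgroup.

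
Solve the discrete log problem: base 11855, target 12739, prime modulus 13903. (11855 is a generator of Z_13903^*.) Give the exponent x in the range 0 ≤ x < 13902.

Baby-step giant-step with m = ceil(sqrt(13902)) = 118.
Baby table (11855^j mod 13903 for j=0..117):
  0:1  1:11855  2:9501  3:6152  4:10725  5:1940  6:3138  7:10465
  8:6106  9:7612  10:9790  11:12109  12:3720  13:284  14:2294  15:1102
  16:9293  17:1143  18:8743  19:1400  20:10721  21:10132  22:6843  23:13663
  24:4915  25:13755  26:11141  27:11958  28:7102  29:11545  30:4843  31:8278
  32:8316  33:7  34:13470  35:10895  36:1355  37:5560  38:13580  39:8063
  40:3740  41:1033  42:11575  43:12918  44:1345  45:12137  46:1988  47:2155
  48:7714  49:9439  50:8001  51:5589  52:9800  53:5532  54:1409  55:6192
  56:12223  57:6599  58:12867  59:8472  60:288  61:8005  62:11300  63:6095
  64:2334  65:2600  66:49  67:10872  68:6750  69:9485  70:11114  71:11642
  72:829  73:12277  74:7231  75:11510  76:7008  77:9415  78:1541  79:13
  80:1182  81:12289  82:10461  83:395  84:11317  85:12988  86:10918  87:9863
  88:1635  89:2143  90:4484  91:6651  92:3692  93:2016  94:423  95:9585
  96:956  97:2435  98:4297  99:343  100:6589  101:5541  102:10783  103:8283
  104:11979  105:5803  106:2521  107:8908  108:11055  109:7347  110:10293  111:10787
  112:91  113:8274  114:2605  115:3712  116:2765  117:9704
Giant step factor: 11855^(-118) ≡ 13267 (mod 13903).
Scan 12739·13267^i mod 13903 for i = 0, 1, …:
  i=0: 12739   i=1: 3445   i=2: 5654   i=3: 4933
  i=4: 4690   i=5: 6305   i=6: 7987   i=7: 8766
  i=8: 13830   i=9: 4719     …   i=111: 8043
  i=112: 956
Match at i=112, j=96: x = 112·118 + 96 = 13312.

13312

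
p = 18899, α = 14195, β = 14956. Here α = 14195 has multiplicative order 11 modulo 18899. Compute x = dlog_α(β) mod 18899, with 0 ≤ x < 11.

8

Successive powers of 14195 modulo 18899:
  14195^0=1  14195^1=14195  14195^2=15786  14195^3=15726  14195^4=14481  14195^5=12271
  14195^6=13661  14195^7=14155  14195^8=14956
So 14195^8 ≡ 14956 (mod 18899), giving x = 8.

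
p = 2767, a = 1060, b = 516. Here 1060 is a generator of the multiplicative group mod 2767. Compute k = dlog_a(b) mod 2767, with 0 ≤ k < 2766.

Baby-step giant-step with m = ceil(sqrt(2766)) = 53.
Baby table (1060^j mod 2767 for j=0..52):
  0:1  1:1060  2:198  3:2355  4:466  5:1434  6:957  7:1698
  8:1330  9:1397  10:475  11:2673  12:2739  13:757  14:2757  15:468
  16:787  17:1353  18:874  19:2262  20:1498  21:2389  22:535  23:2632
  24:784  25:940  26:280  27:731  28:100  29:854  30:431  31:305
  32:2328  33:2283  34:1622  35:1013  36:184  37:1350  38:461  39:1668
  40:2734  41:991  42:1767  43:2528  44:1224  45:2484  46:1623  47:2073
  48:382  49:938  50:927  51:335  52:924
Giant step factor: 1060^(-53) ≡ 674 (mod 2767).
Scan 516·674^i mod 2767 for i = 0, 1, …:
  i=0: 516   i=1: 1909   i=2: 11   i=3: 1880
  i=4: 2601   i=5: 1563   i=6: 2002   i=7: 1819
  i=8: 225   i=9: 2232     …   i=34: 1089
  i=35: 731
Match at i=35, j=27: k = 35·53 + 27 = 1882.

1882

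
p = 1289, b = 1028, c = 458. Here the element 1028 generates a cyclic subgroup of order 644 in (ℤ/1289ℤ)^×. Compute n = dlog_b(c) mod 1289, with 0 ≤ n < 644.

Baby-step giant-step with m = ceil(sqrt(644)) = 26.
Baby table (1028^j mod 1289 for j=0..25):
  0:1  1:1028  2:1093  3:885  4:1035  5:555  6:802  7:785
  8:66  9:820  10:1243  11:405  12:1282  13:538  14:83  15:250
  16:489  17:1271  18:831  19:950  20:827  21:705  22:322  23:1032
  24:49  25:101
Giant step factor: 1028^(-26) ≡ 406 (mod 1289).
Scan 458·406^i mod 1289 for i = 0, 1, …:
  i=0: 458   i=1: 332   i=2: 736   i=3: 1057
  i=4: 1194   i=5: 100   i=6: 641   i=7: 1157
  i=8: 546   i=9: 1257   i=10: 1187   i=11: 1125
  i=12: 444   i=13: 1093
Match at i=13, j=2: n = 13·26 + 2 = 340.

340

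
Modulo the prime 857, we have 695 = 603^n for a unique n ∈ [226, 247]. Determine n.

226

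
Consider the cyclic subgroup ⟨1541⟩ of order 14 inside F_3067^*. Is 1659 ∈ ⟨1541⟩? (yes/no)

no

⟨1541⟩ has order 14; its elements mod 3067 are {1, 478, 518, 818, 823, 1495, 1526, 1541, 1572, 2244, 2249, 2549, 2589, 3066}.
1659 is not in this set.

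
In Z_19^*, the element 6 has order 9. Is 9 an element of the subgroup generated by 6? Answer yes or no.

yes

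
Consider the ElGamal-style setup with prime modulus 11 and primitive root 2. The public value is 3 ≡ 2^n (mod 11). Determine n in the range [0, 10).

Successive powers of 2 modulo 11:
  2^0=1  2^1=2  2^2=4  2^3=8  2^4=5  2^5=10
  2^6=9  2^7=7  2^8=3
So 2^8 ≡ 3 (mod 11), giving n = 8.

8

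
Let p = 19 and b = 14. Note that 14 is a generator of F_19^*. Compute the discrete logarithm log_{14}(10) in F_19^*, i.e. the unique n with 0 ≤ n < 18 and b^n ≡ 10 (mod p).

Successive powers of 14 modulo 19:
  14^0=1  14^1=14  14^2=6  14^3=8  14^4=17  14^5=10
So 14^5 ≡ 10 (mod 19), giving n = 5.

5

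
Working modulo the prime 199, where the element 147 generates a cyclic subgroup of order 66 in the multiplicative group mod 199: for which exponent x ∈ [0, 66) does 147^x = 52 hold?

34

Baby-step giant-step with m = ceil(sqrt(66)) = 9.
Baby table (147^j mod 199 for j=0..8):
  0:1  1:147  2:117  3:85  4:157  5:194  6:61  7:12
  8:172
Giant step factor: 147^(-9) ≡ 181 (mod 199).
Scan 52·181^i mod 199 for i = 0, 1, …:
  i=0: 52   i=1: 59   i=2: 132   i=3: 12
Match at i=3, j=7: x = 3·9 + 7 = 34.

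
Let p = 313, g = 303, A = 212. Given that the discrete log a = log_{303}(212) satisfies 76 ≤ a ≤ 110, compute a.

101

Compute 303^76 mod 313 = 235, then multiply by 303 repeatedly:
  303^76=235  303^77=154  303^78=25  303^79=63  303^80=309
  303^81=40  303^82=226  303^83=244  303^84=64  303^85=299
  303^86=140  303^87=165  303^88=228  303^89=224  303^90=264
  303^91=177  303^92=108  303^93=172  303^94=158  303^95=298
  303^96=150  303^97=65  303^98=289  303^99=240  303^100=104
  303^101=212
Found 212 at exponent 101.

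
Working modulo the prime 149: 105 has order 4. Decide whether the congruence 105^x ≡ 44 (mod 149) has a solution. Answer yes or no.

yes

⟨105⟩ has order 4; its elements mod 149 are {1, 44, 105, 148}.
44 is in this set.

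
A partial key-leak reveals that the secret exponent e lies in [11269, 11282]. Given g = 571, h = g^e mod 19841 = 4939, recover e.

Compute 571^11269 mod 19841 = 383, then multiply by 571 repeatedly:
  571^11269=383  571^11270=442  571^11271=14290  571^11272=4939
Found 4939 at exponent 11272.

11272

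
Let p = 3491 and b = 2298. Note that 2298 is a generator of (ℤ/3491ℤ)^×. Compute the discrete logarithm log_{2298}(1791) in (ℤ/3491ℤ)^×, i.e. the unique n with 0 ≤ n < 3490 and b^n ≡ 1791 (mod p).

934

Baby-step giant-step with m = ceil(sqrt(3490)) = 60.
Baby table (2298^j mod 3491 for j=0..59):
  0:1  1:2298  2:2412  3:2559  4:1738  5:220  6:2856  7:8
  8:929  9:1841  10:3017  11:3431  12:1760  13:1902  14:64  15:450
  16:764  17:3190  18:3011  19:116  20:1252  21:512  22:109  23:2621
  24:1083  25:3142  26:928  27:3034  28:605  29:872  30:22  31:1682
  32:699  33:442  34:3326  35:1349  36:3485  37:176  38:2983  39:2101
  40:45  41:2171  42:319  43:3443  44:1408  45:2918  46:2844  47:360
  48:3404  49:2552  50:3107  51:791  52:2398  53:1806  54:2880  55:2795
  56:2961  57:419  58:2837  59:1729
Giant step factor: 2298^(-60) ≡ 3152 (mod 3491).
Scan 1791·3152^i mod 3491 for i = 0, 1, …:
  i=0: 1791   i=1: 285   i=2: 1133   i=3: 3414
  i=4: 1666   i=5: 768   i=6: 1473   i=7: 3357
  i=8: 43   i=9: 2878     …   i=14: 433
  i=15: 3326
Match at i=15, j=34: n = 15·60 + 34 = 934.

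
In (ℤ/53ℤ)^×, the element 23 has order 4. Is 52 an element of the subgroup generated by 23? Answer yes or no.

52 ∈ ⟨23⟩ iff 52^4 ≡ 1 (mod 53), since |⟨23⟩| = 4.
52^4 mod 53 = 1.
Since 1 = 1, 52 lies in the subgroup.

yes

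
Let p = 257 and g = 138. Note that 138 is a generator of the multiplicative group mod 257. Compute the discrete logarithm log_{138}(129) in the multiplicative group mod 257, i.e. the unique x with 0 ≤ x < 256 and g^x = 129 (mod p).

Successive powers of 138 modulo 257:
  138^0=1  138^1=138  138^2=26  138^3=247  138^4=162  138^5=254
  138^6=100  138^7=179  138^8=30  138^9=28  138^10=9  138^11=214
  138^12=234  138^13=167  138^14=173  138^15=230  138^16=129
So 138^16 ≡ 129 (mod 257), giving x = 16.

16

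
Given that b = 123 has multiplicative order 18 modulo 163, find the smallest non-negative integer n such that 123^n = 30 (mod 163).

11

Successive powers of 123 modulo 163:
  123^0=1  123^1=123  123^2=133  123^3=59  123^4=85  123^5=23
  123^6=58  123^7=125  123^8=53  123^9=162  123^10=40  123^11=30
So 123^11 ≡ 30 (mod 163), giving n = 11.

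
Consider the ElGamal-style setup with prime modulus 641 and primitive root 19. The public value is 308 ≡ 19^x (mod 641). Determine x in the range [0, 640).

570

Baby-step giant-step with m = ceil(sqrt(640)) = 26.
Baby table (19^j mod 641 for j=0..25):
  0:1  1:19  2:361  3:449  4:198  5:557  6:327  7:444
  8:103  9:34  10:5  11:95  12:523  13:322  14:349  15:221
  16:353  17:297  18:515  19:170  20:25  21:475  22:51  23:328
  24:463  25:464
Giant step factor: 19^(-26) ≡ 499 (mod 641).
Scan 308·499^i mod 641 for i = 0, 1, …:
  i=0: 308   i=1: 493   i=2: 504   i=3: 224
  i=4: 242   i=5: 250   i=6: 396   i=7: 176
  i=8: 7   i=9: 288     …   i=20: 561
  i=21: 463
Match at i=21, j=24: x = 21·26 + 24 = 570.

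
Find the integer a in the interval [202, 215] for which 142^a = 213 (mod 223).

206

Compute 142^202 mod 223 = 101, then multiply by 142 repeatedly:
  142^202=101  142^203=70  142^204=128  142^205=113  142^206=213
Found 213 at exponent 206.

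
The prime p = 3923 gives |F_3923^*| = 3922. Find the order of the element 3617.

1961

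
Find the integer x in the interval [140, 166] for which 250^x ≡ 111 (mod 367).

155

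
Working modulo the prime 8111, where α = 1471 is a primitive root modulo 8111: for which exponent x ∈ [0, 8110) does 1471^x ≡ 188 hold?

1365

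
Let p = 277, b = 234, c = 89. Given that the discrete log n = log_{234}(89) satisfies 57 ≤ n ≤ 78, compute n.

Compute 234^57 mod 277 = 109, then multiply by 234 repeatedly:
  234^57=109  234^58=22  234^59=162  234^60=236  234^61=101
  234^62=89
Found 89 at exponent 62.

62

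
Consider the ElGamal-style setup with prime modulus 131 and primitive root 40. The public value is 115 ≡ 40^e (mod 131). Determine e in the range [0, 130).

Baby-step giant-step with m = ceil(sqrt(130)) = 12.
Baby table (40^j mod 131 for j=0..11):
  0:1  1:40  2:28  3:72  4:129  5:51  6:75  7:118
  8:4  9:29  10:112  11:26
Giant step factor: 40^(-12) ≡ 49 (mod 131).
Scan 115·49^i mod 131 for i = 0, 1, …:
  i=0: 115   i=1: 2   i=2: 98   i=3: 86
  i=4: 22   i=5: 30   i=6: 29
Match at i=6, j=9: e = 6·12 + 9 = 81.

81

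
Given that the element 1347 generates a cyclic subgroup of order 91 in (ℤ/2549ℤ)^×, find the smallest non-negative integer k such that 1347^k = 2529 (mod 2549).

49

Baby-step giant-step with m = ceil(sqrt(91)) = 10.
Baby table (1347^j mod 2549 for j=0..9):
  0:1  1:1347  2:2070  3:2233  4:31  5:973  6:445  7:400
  8:961  9:2124
Giant step factor: 1347^(-10) ≡ 1459 (mod 2549).
Scan 2529·1459^i mod 2549 for i = 0, 1, …:
  i=0: 2529   i=1: 1408   i=2: 2327   i=3: 2374
  i=4: 2124
Match at i=4, j=9: k = 4·10 + 9 = 49.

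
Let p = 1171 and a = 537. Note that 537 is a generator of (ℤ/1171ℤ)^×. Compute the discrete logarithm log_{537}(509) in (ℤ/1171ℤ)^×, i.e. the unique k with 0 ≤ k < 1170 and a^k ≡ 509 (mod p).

346

Baby-step giant-step with m = ceil(sqrt(1170)) = 35.
Baby table (537^j mod 1171 for j=0..34):
  0:1  1:537  2:303  3:1113  4:471  5:1162  6:1022  7:786
  8:522  9:445  10:81  11:170  12:1123  13:1157  14:679  15:442
  16:812  17:432  18:126  19:915  20:706  21:889  22:796  23:37
  24:1133  25:672  26:196  27:1033  28:838  29:342  30:978  31:578
  32:71  33:655  34:435
Giant step factor: 537^(-35) ≡ 60 (mod 1171).
Scan 509·60^i mod 1171 for i = 0, 1, …:
  i=0: 509   i=1: 94   i=2: 956   i=3: 1152
  i=4: 31   i=5: 689   i=6: 355   i=7: 222
  i=8: 439   i=9: 578
Match at i=9, j=31: k = 9·35 + 31 = 346.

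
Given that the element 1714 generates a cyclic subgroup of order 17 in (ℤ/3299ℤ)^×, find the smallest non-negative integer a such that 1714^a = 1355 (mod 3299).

12

Successive powers of 1714 modulo 3299:
  1714^0=1  1714^1=1714  1714^2=1686  1714^3=3179  1714^4=2157  1714^5=2218
  1714^6=1204  1714^7=1781  1714^8=1059  1714^9=676  1714^10=715  1714^11=1581
  1714^12=1355
So 1714^12 ≡ 1355 (mod 3299), giving a = 12.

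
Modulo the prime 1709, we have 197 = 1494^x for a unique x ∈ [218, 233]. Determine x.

220

Compute 1494^218 mod 1709 = 1107, then multiply by 1494 repeatedly:
  1494^218=1107  1494^219=1255  1494^220=197
Found 197 at exponent 220.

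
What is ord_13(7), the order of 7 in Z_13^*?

The order of 7 must divide p − 1 = 12 = 2^2 · 3.
Divisors: 1, 2, 3, 4, 6, 12.
Check each in increasing order: 7^1 ≡ 7;  7^2 ≡ 10;  7^3 ≡ 5;  7^4 ≡ 9;  7^6 ≡ 12;  7^12 ≡ 1.
Smallest exponent giving 1 is 12.

12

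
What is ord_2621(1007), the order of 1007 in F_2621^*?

2620

The order of 1007 must divide p − 1 = 2620 = 2^2 · 5 · 131.
Divisors: 1, 2, 4, 5, 10, 20, 131, 262, 524, 655, 1310, 2620.
Check each in increasing order: 1007^1 ≡ 1007;  1007^2 ≡ 2343;  1007^4 ≡ 1275;  1007^5 ≡ 2256;  1007^10 ≡ 2175;  1007^20 ≡ 2341;  1007^131 ≡ 2506;  1007^262 ≡ 120;  1007^524 ≡ 1295;  1007^655 ≡ 472;  1007^1310 ≡ 2620;  1007^2620 ≡ 1.
Smallest exponent giving 1 is 2620.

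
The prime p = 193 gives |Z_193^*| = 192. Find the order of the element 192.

2

The order of 192 must divide p − 1 = 192 = 2^6 · 3.
Divisors: 1, 2, 3, 4, 6, 8, 12, 16, 24, 32, 48, 64, 96, 192.
Check each in increasing order: 192^1 ≡ 192;  192^2 ≡ 1.
Smallest exponent giving 1 is 2.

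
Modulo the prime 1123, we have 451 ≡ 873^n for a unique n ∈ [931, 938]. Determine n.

Compute 873^931 mod 1123 = 887, then multiply by 873 repeatedly:
  873^931=887  873^932=604  873^933=605  873^934=355  873^935=1090
  873^936=389  873^937=451
Found 451 at exponent 937.

937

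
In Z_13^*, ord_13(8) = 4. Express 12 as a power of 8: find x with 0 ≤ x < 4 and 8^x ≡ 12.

2

Successive powers of 8 modulo 13:
  8^0=1  8^1=8  8^2=12
So 8^2 ≡ 12 (mod 13), giving x = 2.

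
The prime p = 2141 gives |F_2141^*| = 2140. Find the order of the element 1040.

The order of 1040 must divide p − 1 = 2140 = 2^2 · 5 · 107.
Divisors: 1, 2, 4, 5, 10, 20, 107, 214, 428, 535, 1070, 2140.
Check each in increasing order: 1040^1 ≡ 1040;  1040^2 ≡ 395;  1040^4 ≡ 1873;  1040^5 ≡ 1751;  1040^10 ≡ 89;  1040^20 ≡ 1498;  1040^107 ≡ 2140;  1040^214 ≡ 1.
Smallest exponent giving 1 is 214.

214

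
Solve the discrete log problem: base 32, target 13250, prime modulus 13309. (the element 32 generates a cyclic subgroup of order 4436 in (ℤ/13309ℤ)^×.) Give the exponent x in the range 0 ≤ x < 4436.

401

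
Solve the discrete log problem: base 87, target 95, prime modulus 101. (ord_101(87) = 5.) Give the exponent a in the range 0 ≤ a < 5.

2

Successive powers of 87 modulo 101:
  87^0=1  87^1=87  87^2=95
So 87^2 ≡ 95 (mod 101), giving a = 2.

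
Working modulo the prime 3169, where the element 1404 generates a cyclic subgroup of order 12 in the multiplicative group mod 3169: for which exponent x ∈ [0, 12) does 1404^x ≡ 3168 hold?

Successive powers of 1404 modulo 3169:
  1404^0=1  1404^1=1404  1404^2=98  1404^3=1325  1404^4=97  1404^5=3090
  1404^6=3168
So 1404^6 ≡ 3168 (mod 3169), giving x = 6.

6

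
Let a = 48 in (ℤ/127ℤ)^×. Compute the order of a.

The order of 48 must divide p − 1 = 126 = 2 · 3^2 · 7.
Divisors: 1, 2, 3, 6, 7, 9, 14, 18, 21, 42, 63, 126.
Check each in increasing order: 48^1 ≡ 48;  48^2 ≡ 18;  48^3 ≡ 102;  48^6 ≡ 117;  48^7 ≡ 28;  48^9 ≡ 123;  48^14 ≡ 22;  48^18 ≡ 16;  48^21 ≡ 108;  48^42 ≡ 107;  48^63 ≡ 126;  48^126 ≡ 1.
Smallest exponent giving 1 is 126.

126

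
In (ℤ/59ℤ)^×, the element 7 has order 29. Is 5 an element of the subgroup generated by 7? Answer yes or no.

5 ∈ ⟨7⟩ iff 5^29 ≡ 1 (mod 59), since |⟨7⟩| = 29.
5^29 mod 59 = 1.
Since 1 = 1, 5 lies in the subgroup.

yes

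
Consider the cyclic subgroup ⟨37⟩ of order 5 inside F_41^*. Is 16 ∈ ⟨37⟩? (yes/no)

⟨37⟩ has order 5; its elements mod 41 are {1, 10, 16, 18, 37}.
16 is in this set.

yes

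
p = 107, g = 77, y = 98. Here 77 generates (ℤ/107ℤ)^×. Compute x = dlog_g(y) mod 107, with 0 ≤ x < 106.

47

Baby-step giant-step with m = ceil(sqrt(106)) = 11.
Baby table (77^j mod 107 for j=0..10):
  0:1  1:77  2:44  3:71  4:10  5:21  6:12  7:68
  8:100  9:103  10:13
Giant step factor: 77^(-11) ≡ 31 (mod 107).
Scan 98·31^i mod 107 for i = 0, 1, …:
  i=0: 98   i=1: 42   i=2: 18   i=3: 23
  i=4: 71
Match at i=4, j=3: x = 4·11 + 3 = 47.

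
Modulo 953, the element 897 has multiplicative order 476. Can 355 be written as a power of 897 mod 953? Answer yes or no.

no

355 ∈ ⟨897⟩ iff 355^476 ≡ 1 (mod 953), since |⟨897⟩| = 476.
355^476 mod 953 = 952.
Since 952 ≠ 1, 355 does not lie in the subgroup.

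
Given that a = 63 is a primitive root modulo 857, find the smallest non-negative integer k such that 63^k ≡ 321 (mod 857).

441

Baby-step giant-step with m = ceil(sqrt(856)) = 30.
Baby table (63^j mod 857 for j=0..29):
  0:1  1:63  2:541  3:660  4:444  5:548  6:244  7:803
  8:26  9:781  10:354  11:20  12:403  13:536  14:345  15:310
  16:676  17:595  18:634  19:520  20:194  21:224  22:400  23:347
  24:436  25:44  26:201  27:665  28:759  29:682
Giant step factor: 63^(-30) ≡ 495 (mod 857).
Scan 321·495^i mod 857 for i = 0, 1, …:
  i=0: 321   i=1: 350   i=2: 136   i=3: 474
  i=4: 669   i=5: 353   i=6: 764   i=7: 243
  i=8: 305   i=9: 143     …   i=13: 274
  i=14: 224
Match at i=14, j=21: k = 14·30 + 21 = 441.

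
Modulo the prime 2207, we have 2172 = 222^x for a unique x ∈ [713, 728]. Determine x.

719

Compute 222^713 mod 2207 = 913, then multiply by 222 repeatedly:
  222^713=913  222^714=1849  222^715=2183  222^716=1293  222^717=136
  222^718=1501  222^719=2172
Found 2172 at exponent 719.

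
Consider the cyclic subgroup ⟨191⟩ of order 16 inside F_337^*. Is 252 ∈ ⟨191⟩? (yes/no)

yes

⟨191⟩ has order 16; its elements mod 337 are {1, 30, 40, 59, 85, 111, 146, 148, 189, 191, 226, 252, 278, 297, 307, 336}.
252 is in this set.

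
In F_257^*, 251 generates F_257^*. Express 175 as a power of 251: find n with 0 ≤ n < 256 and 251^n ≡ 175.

Baby-step giant-step with m = ceil(sqrt(256)) = 16.
Baby table (251^j mod 257 for j=0..15):
  0:1  1:251  2:36  3:41  4:11  5:191  6:139  7:194
  8:121  9:45  10:244  11:78  12:46  13:238  14:114  15:87
Giant step factor: 251^(-16) ≡ 32 (mod 257).
Scan 175·32^i mod 257 for i = 0, 1, …:
  i=0: 175   i=1: 203   i=2: 71   i=3: 216
  i=4: 230   i=5: 164   i=6: 108   i=7: 115
  i=8: 82   i=9: 54   i=10: 186   i=11: 41
Match at i=11, j=3: n = 11·16 + 3 = 179.

179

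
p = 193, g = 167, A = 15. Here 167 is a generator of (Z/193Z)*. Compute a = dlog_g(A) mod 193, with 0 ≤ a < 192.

Baby-step giant-step with m = ceil(sqrt(192)) = 14.
Baby table (167^j mod 193 for j=0..13):
  0:1  1:167  2:97  3:180  4:145  5:90  6:169  7:45
  8:181  9:119  10:187  11:156  12:190  13:78
Giant step factor: 167^(-14) ≡ 128 (mod 193).
Scan 15·128^i mod 193 for i = 0, 1, …:
  i=0: 15   i=1: 183   i=2: 71   i=3: 17
  i=4: 53   i=5: 29   i=6: 45
Match at i=6, j=7: a = 6·14 + 7 = 91.

91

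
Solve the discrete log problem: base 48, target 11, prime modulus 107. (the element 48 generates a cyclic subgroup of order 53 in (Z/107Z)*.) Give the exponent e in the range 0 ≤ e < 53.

49

Baby-step giant-step with m = ceil(sqrt(53)) = 8.
Baby table (48^j mod 107 for j=0..7):
  0:1  1:48  2:57  3:61  4:39  5:53  6:83  7:25
Giant step factor: 48^(-8) ≡ 14 (mod 107).
Scan 11·14^i mod 107 for i = 0, 1, …:
  i=0: 11   i=1: 47   i=2: 16   i=3: 10
  i=4: 33   i=5: 34   i=6: 48
Match at i=6, j=1: e = 6·8 + 1 = 49.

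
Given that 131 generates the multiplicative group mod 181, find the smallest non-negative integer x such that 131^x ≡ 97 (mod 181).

Baby-step giant-step with m = ceil(sqrt(180)) = 14.
Baby table (131^j mod 181 for j=0..13):
  0:1  1:131  2:147  3:71  4:70  5:120  6:154  7:83
  8:13  9:74  10:101  11:18  12:5  13:112
Giant step factor: 131^(-14) ≡ 33 (mod 181).
Scan 97·33^i mod 181 for i = 0, 1, …:
  i=0: 97   i=1: 124   i=2: 110   i=3: 10
  i=4: 149   i=5: 30   i=6: 85   i=7: 90
  i=8: 74
Match at i=8, j=9: x = 8·14 + 9 = 121.

121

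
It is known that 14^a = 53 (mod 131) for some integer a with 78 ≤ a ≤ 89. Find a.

Compute 14^78 mod 131 = 53, then multiply by 14 repeatedly:
  14^78=53
Found 53 at exponent 78.

78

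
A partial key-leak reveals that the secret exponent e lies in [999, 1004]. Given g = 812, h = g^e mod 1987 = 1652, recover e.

Compute 812^999 mod 1987 = 1140, then multiply by 812 repeatedly:
  812^999=1140  812^1000=1725  812^1001=1852  812^1002=1652
Found 1652 at exponent 1002.

1002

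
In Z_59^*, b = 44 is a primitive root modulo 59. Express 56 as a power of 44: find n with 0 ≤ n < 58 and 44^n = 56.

33

Baby-step giant-step with m = ceil(sqrt(58)) = 8.
Baby table (44^j mod 59 for j=0..7):
  0:1  1:44  2:48  3:47  4:3  5:14  6:26  7:23
Giant step factor: 44^(-8) ≡ 46 (mod 59).
Scan 56·46^i mod 59 for i = 0, 1, …:
  i=0: 56   i=1: 39   i=2: 24   i=3: 42
  i=4: 44
Match at i=4, j=1: n = 4·8 + 1 = 33.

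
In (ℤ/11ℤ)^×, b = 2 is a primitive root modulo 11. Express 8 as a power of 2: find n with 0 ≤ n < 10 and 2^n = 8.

3

Successive powers of 2 modulo 11:
  2^0=1  2^1=2  2^2=4  2^3=8
So 2^3 ≡ 8 (mod 11), giving n = 3.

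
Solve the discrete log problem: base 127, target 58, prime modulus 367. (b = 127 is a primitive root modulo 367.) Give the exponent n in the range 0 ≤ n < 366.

181

Baby-step giant-step with m = ceil(sqrt(366)) = 20.
Baby table (127^j mod 367 for j=0..19):
  0:1  1:127  2:348  3:156  4:361  5:339  6:114  7:165
  8:36  9:168  10:50  11:111  12:151  13:93  14:67  15:68
  16:195  17:176  18:332  19:326
Giant step factor: 127^(-20) ≡ 117 (mod 367).
Scan 58·117^i mod 367 for i = 0, 1, …:
  i=0: 58   i=1: 180   i=2: 141   i=3: 349
  i=4: 96   i=5: 222   i=6: 284   i=7: 198
  i=8: 45   i=9: 127
Match at i=9, j=1: n = 9·20 + 1 = 181.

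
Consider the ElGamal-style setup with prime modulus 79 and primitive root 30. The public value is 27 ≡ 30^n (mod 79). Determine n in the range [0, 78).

21

Baby-step giant-step with m = ceil(sqrt(78)) = 9.
Baby table (30^j mod 79 for j=0..8):
  0:1  1:30  2:31  3:61  4:13  5:74  6:8  7:3
  8:11
Giant step factor: 30^(-9) ≡ 17 (mod 79).
Scan 27·17^i mod 79 for i = 0, 1, …:
  i=0: 27   i=1: 64   i=2: 61
Match at i=2, j=3: n = 2·9 + 3 = 21.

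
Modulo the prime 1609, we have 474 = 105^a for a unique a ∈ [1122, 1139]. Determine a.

1137

Compute 105^1122 mod 1609 = 155, then multiply by 105 repeatedly:
  105^1122=155  105^1123=185  105^1124=117  105^1125=1022  105^1126=1116
  105^1127=1332  105^1128=1486  105^1129=1566  105^1130=312  105^1131=580
  105^1132=1367  105^1133=334  105^1134=1281  105^1135=958  105^1136=832
  105^1137=474
Found 474 at exponent 1137.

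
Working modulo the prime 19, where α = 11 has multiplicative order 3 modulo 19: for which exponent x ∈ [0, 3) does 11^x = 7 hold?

2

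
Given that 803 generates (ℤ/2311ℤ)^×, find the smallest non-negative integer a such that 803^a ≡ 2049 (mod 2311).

Baby-step giant-step with m = ceil(sqrt(2310)) = 49.
Baby table (803^j mod 2311 for j=0..48):
  0:1  1:803  2:40  3:2077  4:1600  5:2195  6:1603  7:2293
  8:1723  9:1591  10:1901  11:1243  12:2088  13:1189  14:324  15:1340
  16:1405  17:447  18:736  19:1703  20:1708  21:1101  22:1301  23:131
  24:1198  25:618  26:1700  27:1610  28:981  29:2003  30:2264  31:1546
  32:431  33:1754  34:1063  35:830  36:922  37:846  38:2215  39:1486
  40:782  41:1665  42:1237  43:1892  44:949  45:1728  46:984  47:2101
  48:73
Giant step factor: 803^(-49) ≡ 1098 (mod 2311).
Scan 2049·1098^i mod 2311 for i = 0, 1, …:
  i=0: 2049   i=1: 1199   i=2: 1543   i=3: 251
  i=4: 589   i=5: 1953   i=6: 2097   i=7: 750
  i=8: 784   i=9: 1140   i=10: 1469   i=11: 2195
Match at i=11, j=5: a = 11·49 + 5 = 544.

544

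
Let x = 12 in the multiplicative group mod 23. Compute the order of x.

11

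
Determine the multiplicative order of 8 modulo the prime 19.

6

The order of 8 must divide p − 1 = 18 = 2 · 3^2.
Divisors: 1, 2, 3, 6, 9, 18.
Check each in increasing order: 8^1 ≡ 8;  8^2 ≡ 7;  8^3 ≡ 18;  8^6 ≡ 1.
Smallest exponent giving 1 is 6.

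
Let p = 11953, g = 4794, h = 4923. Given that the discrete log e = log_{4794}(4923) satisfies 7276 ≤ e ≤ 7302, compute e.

Compute 4794^7276 mod 11953 = 1867, then multiply by 4794 repeatedly:
  4794^7276=1867  4794^7277=9554  4794^7278=9933  4794^7279=10003  4794^7280=10899
  4794^7281=3243  4794^7282=8042  4794^7283=4923
Found 4923 at exponent 7283.

7283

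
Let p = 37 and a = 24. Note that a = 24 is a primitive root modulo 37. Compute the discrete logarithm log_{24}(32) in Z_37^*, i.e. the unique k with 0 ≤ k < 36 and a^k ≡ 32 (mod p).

25

Successive powers of 24 modulo 37:
  24^0=1  24^1=24  24^2=21  24^3=23  24^4=34  24^5=2
  24^6=11  24^7=5  24^8=9  24^9=31  24^10=4  24^11=22
  24^12=10  24^13=18  24^14=25  24^15=8  24^16=7  24^17=20
  24^18=36  24^19=13  24^20=16  24^21=14  24^22=3  24^23=35
  24^24=26  24^25=32
So 24^25 ≡ 32 (mod 37), giving k = 25.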